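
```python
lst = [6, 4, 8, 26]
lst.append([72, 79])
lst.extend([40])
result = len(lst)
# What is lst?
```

After line 1: lst = [6, 4, 8, 26]
After line 2 (append adds [72, 79] as single element): lst = [6, 4, 8, 26, [72, 79]]
After line 3 (extend unpacks [40], adds 40): lst = [6, 4, 8, 26, [72, 79], 40]
After line 4: result = len(lst) = 6

[6, 4, 8, 26, [72, 79], 40]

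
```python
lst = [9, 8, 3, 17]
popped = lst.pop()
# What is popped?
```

17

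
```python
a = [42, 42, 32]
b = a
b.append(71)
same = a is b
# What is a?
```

After line 1: a = [42, 42, 32]
After line 2 (b = a is an alias, same object): a = [42, 42, 32], b = [42, 42, 32]
After line 3 (b.append mutates the shared list): a = [42, 42, 32, 71], b = [42, 42, 32, 71]
After line 4 (same = a is b; same object -> True): same = True

[42, 42, 32, 71]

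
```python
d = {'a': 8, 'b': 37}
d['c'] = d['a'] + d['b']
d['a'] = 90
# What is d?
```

After line 1: d = {'a': 8, 'b': 37}
After line 2 (d['c'] = 8 + 37): d = {'a': 8, 'b': 37, 'c': 45}
After line 3: d = {'a': 90, 'b': 37, 'c': 45}

{'a': 90, 'b': 37, 'c': 45}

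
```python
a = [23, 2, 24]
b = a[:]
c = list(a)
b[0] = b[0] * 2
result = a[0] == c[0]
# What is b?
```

After line 1: a = [23, 2, 24]
After line 2 (b = a[:], copy): a = [23, 2, 24], b = [23, 2, 24]
After line 3 (c = list(a) is a copy, new object): c = [23, 2, 24]
After line 4 (b[0] = 23 * 2 = 46; only b mutates (copy)): a = [23, 2, 24], b = [46, 2, 24], c = [23, 2, 24]
After line 5 (a[0] = 23, c[0] = 23; result = True)

[46, 2, 24]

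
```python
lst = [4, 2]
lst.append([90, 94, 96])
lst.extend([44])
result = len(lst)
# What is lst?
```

After line 1: lst = [4, 2]
After line 2 (append adds [90, 94, 96] as single element): lst = [4, 2, [90, 94, 96]]
After line 3 (extend unpacks [44], adds 44): lst = [4, 2, [90, 94, 96], 44]
After line 4: result = len(lst) = 4

[4, 2, [90, 94, 96], 44]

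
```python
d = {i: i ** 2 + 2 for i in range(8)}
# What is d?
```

{0: 2, 1: 3, 2: 6, 3: 11, 4: 18, 5: 27, 6: 38, 7: 51}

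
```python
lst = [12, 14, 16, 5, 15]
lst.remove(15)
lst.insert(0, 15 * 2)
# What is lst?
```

After line 1: lst = [12, 14, 16, 5, 15]
After line 2 (remove first 15): lst = [12, 14, 16, 5]
After line 3 (insert 30 at index 0): lst = [30, 12, 14, 16, 5]

[30, 12, 14, 16, 5]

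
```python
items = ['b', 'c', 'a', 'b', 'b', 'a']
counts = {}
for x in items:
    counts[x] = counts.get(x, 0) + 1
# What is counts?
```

Initial: counts = {}, items = ['b', 'c', 'a', 'b', 'b', 'a']
See 'b': counts = {'b': 1}
See 'c': counts = {'b': 1, 'c': 1}
See 'a': counts = {'b': 1, 'c': 1, 'a': 1}
See 'b': counts = {'b': 2, 'c': 1, 'a': 1}
See 'b': counts = {'b': 3, 'c': 1, 'a': 1}
See 'a': counts = {'b': 3, 'c': 1, 'a': 2}

{'b': 3, 'c': 1, 'a': 2}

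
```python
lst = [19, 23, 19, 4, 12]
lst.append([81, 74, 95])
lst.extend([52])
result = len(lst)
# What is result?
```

After line 1: lst = [19, 23, 19, 4, 12]
After line 2 (append adds [81, 74, 95] as single element): lst = [19, 23, 19, 4, 12, [81, 74, 95]]
After line 3 (extend unpacks [52], adds 52): lst = [19, 23, 19, 4, 12, [81, 74, 95], 52]
After line 4: result = len(lst) = 7

7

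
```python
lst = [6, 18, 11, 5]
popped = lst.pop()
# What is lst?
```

[6, 18, 11]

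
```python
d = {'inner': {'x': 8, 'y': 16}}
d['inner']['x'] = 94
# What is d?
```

After line 1: d = {'inner': {'x': 8, 'y': 16}}
After line 2 (inner x overwritten): d = {'inner': {'x': 94, 'y': 16}}

{'inner': {'x': 94, 'y': 16}}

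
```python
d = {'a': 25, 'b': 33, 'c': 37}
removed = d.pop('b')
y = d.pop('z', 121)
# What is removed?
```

After line 1: d = {'a': 25, 'b': 33, 'c': 37}
After line 2 (pop 'b' returns 33): d = {'a': 25, 'c': 37}, removed = 33
After line 3 (pop 'z' missing, returns default 121): d = {'a': 25, 'c': 37}, y = 121

33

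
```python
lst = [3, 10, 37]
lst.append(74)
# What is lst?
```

[3, 10, 37, 74]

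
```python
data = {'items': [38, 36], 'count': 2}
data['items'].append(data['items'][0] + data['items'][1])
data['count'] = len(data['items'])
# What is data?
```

After line 1: data = {'items': [38, 36], 'count': 2}
After line 2 (append 38 + 36 = 74): data = {'items': [38, 36, 74], 'count': 2}
After line 3 (count = len(items) = 3): data = {'items': [38, 36, 74], 'count': 3}

{'items': [38, 36, 74], 'count': 3}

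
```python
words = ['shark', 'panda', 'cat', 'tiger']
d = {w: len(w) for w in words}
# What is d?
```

{'shark': 5, 'panda': 5, 'cat': 3, 'tiger': 5}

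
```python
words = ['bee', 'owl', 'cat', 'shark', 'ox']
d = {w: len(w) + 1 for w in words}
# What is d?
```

{'bee': 4, 'owl': 4, 'cat': 4, 'shark': 6, 'ox': 3}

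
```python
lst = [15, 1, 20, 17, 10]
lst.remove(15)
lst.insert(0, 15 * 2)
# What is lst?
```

After line 1: lst = [15, 1, 20, 17, 10]
After line 2 (remove first 15): lst = [1, 20, 17, 10]
After line 3 (insert 30 at index 0): lst = [30, 1, 20, 17, 10]

[30, 1, 20, 17, 10]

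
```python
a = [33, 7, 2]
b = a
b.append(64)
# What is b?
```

After line 1: a = [33, 7, 2]
After line 2 (b = a is an alias, same object): a = [33, 7, 2], b = [33, 7, 2]
After line 3 (b.append mutates the shared list): a = [33, 7, 2, 64], b = [33, 7, 2, 64]

[33, 7, 2, 64]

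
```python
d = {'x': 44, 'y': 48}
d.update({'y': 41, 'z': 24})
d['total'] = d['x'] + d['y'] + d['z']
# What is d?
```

After line 1: d = {'x': 44, 'y': 48}
After line 2 (y overwritten, z added): d = {'x': 44, 'y': 41, 'z': 24}
After line 3 (total = 44 + 41 + 24 = 109): d = {'x': 44, 'y': 41, 'z': 24, 'total': 109}

{'x': 44, 'y': 41, 'z': 24, 'total': 109}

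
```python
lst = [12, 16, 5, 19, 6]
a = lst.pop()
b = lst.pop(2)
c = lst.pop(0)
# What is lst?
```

After line 1: lst = [12, 16, 5, 19, 6]
After line 2 (pop() -> a = 6): lst = [12, 16, 5, 19]
After line 3 (pop(2) -> b = 5): lst = [12, 16, 19]
After line 4 (pop(0) -> c = 12): lst = [16, 19]

[16, 19]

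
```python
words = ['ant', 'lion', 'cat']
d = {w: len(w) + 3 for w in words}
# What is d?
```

{'ant': 6, 'lion': 7, 'cat': 6}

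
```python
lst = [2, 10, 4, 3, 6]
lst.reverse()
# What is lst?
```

[6, 3, 4, 10, 2]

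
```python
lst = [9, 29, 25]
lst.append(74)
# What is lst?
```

[9, 29, 25, 74]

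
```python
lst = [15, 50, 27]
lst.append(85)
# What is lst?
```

[15, 50, 27, 85]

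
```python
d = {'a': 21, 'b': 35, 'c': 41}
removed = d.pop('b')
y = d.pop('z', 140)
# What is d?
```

After line 1: d = {'a': 21, 'b': 35, 'c': 41}
After line 2 (pop 'b' returns 35): d = {'a': 21, 'c': 41}, removed = 35
After line 3 (pop 'z' missing, returns default 140): d = {'a': 21, 'c': 41}, y = 140

{'a': 21, 'c': 41}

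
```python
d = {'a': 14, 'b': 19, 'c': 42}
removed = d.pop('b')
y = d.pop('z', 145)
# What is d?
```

After line 1: d = {'a': 14, 'b': 19, 'c': 42}
After line 2 (pop 'b' returns 19): d = {'a': 14, 'c': 42}, removed = 19
After line 3 (pop 'z' missing, returns default 145): d = {'a': 14, 'c': 42}, y = 145

{'a': 14, 'c': 42}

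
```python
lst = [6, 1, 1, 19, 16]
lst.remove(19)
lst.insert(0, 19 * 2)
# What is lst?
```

After line 1: lst = [6, 1, 1, 19, 16]
After line 2 (remove first 19): lst = [6, 1, 1, 16]
After line 3 (insert 38 at index 0): lst = [38, 6, 1, 1, 16]

[38, 6, 1, 1, 16]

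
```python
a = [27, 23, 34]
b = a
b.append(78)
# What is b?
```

After line 1: a = [27, 23, 34]
After line 2 (b = a is an alias, same object): a = [27, 23, 34], b = [27, 23, 34]
After line 3 (b.append mutates the shared list): a = [27, 23, 34, 78], b = [27, 23, 34, 78]

[27, 23, 34, 78]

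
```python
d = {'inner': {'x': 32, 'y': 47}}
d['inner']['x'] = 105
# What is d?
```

After line 1: d = {'inner': {'x': 32, 'y': 47}}
After line 2 (inner x overwritten): d = {'inner': {'x': 105, 'y': 47}}

{'inner': {'x': 105, 'y': 47}}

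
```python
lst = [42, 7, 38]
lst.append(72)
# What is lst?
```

[42, 7, 38, 72]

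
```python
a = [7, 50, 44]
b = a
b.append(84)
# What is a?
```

After line 1: a = [7, 50, 44]
After line 2 (b = a is an alias, same object): a = [7, 50, 44], b = [7, 50, 44]
After line 3 (b.append mutates the shared list): a = [7, 50, 44, 84], b = [7, 50, 44, 84]

[7, 50, 44, 84]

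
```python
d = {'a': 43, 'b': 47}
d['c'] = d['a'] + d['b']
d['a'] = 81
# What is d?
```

After line 1: d = {'a': 43, 'b': 47}
After line 2 (d['c'] = 43 + 47): d = {'a': 43, 'b': 47, 'c': 90}
After line 3: d = {'a': 81, 'b': 47, 'c': 90}

{'a': 81, 'b': 47, 'c': 90}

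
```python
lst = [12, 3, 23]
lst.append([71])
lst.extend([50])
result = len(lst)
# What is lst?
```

After line 1: lst = [12, 3, 23]
After line 2 (append adds [71] as single element): lst = [12, 3, 23, [71]]
After line 3 (extend unpacks [50], adds 50): lst = [12, 3, 23, [71], 50]
After line 4: result = len(lst) = 5

[12, 3, 23, [71], 50]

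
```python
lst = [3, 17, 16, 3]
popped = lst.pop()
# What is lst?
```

[3, 17, 16]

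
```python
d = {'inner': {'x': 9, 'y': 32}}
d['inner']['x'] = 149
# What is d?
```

After line 1: d = {'inner': {'x': 9, 'y': 32}}
After line 2 (inner x overwritten): d = {'inner': {'x': 149, 'y': 32}}

{'inner': {'x': 149, 'y': 32}}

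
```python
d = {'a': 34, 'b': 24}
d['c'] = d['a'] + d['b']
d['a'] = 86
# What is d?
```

After line 1: d = {'a': 34, 'b': 24}
After line 2 (d['c'] = 34 + 24): d = {'a': 34, 'b': 24, 'c': 58}
After line 3: d = {'a': 86, 'b': 24, 'c': 58}

{'a': 86, 'b': 24, 'c': 58}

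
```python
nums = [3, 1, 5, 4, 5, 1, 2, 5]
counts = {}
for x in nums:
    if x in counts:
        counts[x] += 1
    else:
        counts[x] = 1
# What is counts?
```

Initial: counts = {}, nums = [3, 1, 5, 4, 5, 1, 2, 5]
See 3: counts = {3: 1}
See 1: counts = {3: 1, 1: 1}
See 5: counts = {3: 1, 1: 1, 5: 1}
See 4: counts = {3: 1, 1: 1, 5: 1, 4: 1}
See 5: counts = {3: 1, 1: 1, 5: 2, 4: 1}
See 1: counts = {3: 1, 1: 2, 5: 2, 4: 1}
See 2: counts = {3: 1, 1: 2, 5: 2, 4: 1, 2: 1}
See 5: counts = {3: 1, 1: 2, 5: 3, 4: 1, 2: 1}

{3: 1, 1: 2, 5: 3, 4: 1, 2: 1}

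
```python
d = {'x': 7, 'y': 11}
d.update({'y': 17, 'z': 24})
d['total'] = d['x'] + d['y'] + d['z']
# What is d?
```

After line 1: d = {'x': 7, 'y': 11}
After line 2 (y overwritten, z added): d = {'x': 7, 'y': 17, 'z': 24}
After line 3 (total = 7 + 17 + 24 = 48): d = {'x': 7, 'y': 17, 'z': 24, 'total': 48}

{'x': 7, 'y': 17, 'z': 24, 'total': 48}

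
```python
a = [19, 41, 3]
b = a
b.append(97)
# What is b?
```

After line 1: a = [19, 41, 3]
After line 2 (b = a is an alias, same object): a = [19, 41, 3], b = [19, 41, 3]
After line 3 (b.append mutates the shared list): a = [19, 41, 3, 97], b = [19, 41, 3, 97]

[19, 41, 3, 97]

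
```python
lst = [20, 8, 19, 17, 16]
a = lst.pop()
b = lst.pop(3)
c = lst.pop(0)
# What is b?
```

After line 1: lst = [20, 8, 19, 17, 16]
After line 2 (pop() -> a = 16): lst = [20, 8, 19, 17]
After line 3 (pop(3) -> b = 17): lst = [20, 8, 19]
After line 4 (pop(0) -> c = 20): lst = [8, 19]

17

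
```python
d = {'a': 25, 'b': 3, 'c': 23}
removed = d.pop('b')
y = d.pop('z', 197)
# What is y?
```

After line 1: d = {'a': 25, 'b': 3, 'c': 23}
After line 2 (pop 'b' returns 3): d = {'a': 25, 'c': 23}, removed = 3
After line 3 (pop 'z' missing, returns default 197): d = {'a': 25, 'c': 23}, y = 197

197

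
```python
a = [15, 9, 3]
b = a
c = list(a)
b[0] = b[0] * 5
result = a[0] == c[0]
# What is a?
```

After line 1: a = [15, 9, 3]
After line 2 (b = a, alias): a = [15, 9, 3], b = [15, 9, 3]
After line 3 (c = list(a) is a copy, new object): c = [15, 9, 3]
After line 4 (b[0] = 15 * 5 = 75; mutates shared a/b): a = b = [75, 9, 3], c = [15, 9, 3]
After line 5 (a[0] = 75, c[0] = 15; result = False)

[75, 9, 3]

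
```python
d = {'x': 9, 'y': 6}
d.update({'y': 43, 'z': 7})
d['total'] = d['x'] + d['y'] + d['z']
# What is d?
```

After line 1: d = {'x': 9, 'y': 6}
After line 2 (y overwritten, z added): d = {'x': 9, 'y': 43, 'z': 7}
After line 3 (total = 9 + 43 + 7 = 59): d = {'x': 9, 'y': 43, 'z': 7, 'total': 59}

{'x': 9, 'y': 43, 'z': 7, 'total': 59}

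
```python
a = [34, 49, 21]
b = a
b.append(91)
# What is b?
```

After line 1: a = [34, 49, 21]
After line 2 (b = a is an alias, same object): a = [34, 49, 21], b = [34, 49, 21]
After line 3 (b.append mutates the shared list): a = [34, 49, 21, 91], b = [34, 49, 21, 91]

[34, 49, 21, 91]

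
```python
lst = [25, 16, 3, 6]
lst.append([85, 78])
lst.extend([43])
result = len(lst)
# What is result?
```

After line 1: lst = [25, 16, 3, 6]
After line 2 (append adds [85, 78] as single element): lst = [25, 16, 3, 6, [85, 78]]
After line 3 (extend unpacks [43], adds 43): lst = [25, 16, 3, 6, [85, 78], 43]
After line 4: result = len(lst) = 6

6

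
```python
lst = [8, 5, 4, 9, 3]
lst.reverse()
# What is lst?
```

[3, 9, 4, 5, 8]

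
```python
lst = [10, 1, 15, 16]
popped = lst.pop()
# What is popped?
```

16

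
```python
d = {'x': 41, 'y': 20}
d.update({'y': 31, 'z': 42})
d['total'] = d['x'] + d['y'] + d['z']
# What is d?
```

After line 1: d = {'x': 41, 'y': 20}
After line 2 (y overwritten, z added): d = {'x': 41, 'y': 31, 'z': 42}
After line 3 (total = 41 + 31 + 42 = 114): d = {'x': 41, 'y': 31, 'z': 42, 'total': 114}

{'x': 41, 'y': 31, 'z': 42, 'total': 114}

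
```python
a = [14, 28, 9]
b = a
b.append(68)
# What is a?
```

After line 1: a = [14, 28, 9]
After line 2 (b = a is an alias, same object): a = [14, 28, 9], b = [14, 28, 9]
After line 3 (b.append mutates the shared list): a = [14, 28, 9, 68], b = [14, 28, 9, 68]

[14, 28, 9, 68]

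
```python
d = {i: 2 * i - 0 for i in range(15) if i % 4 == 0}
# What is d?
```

{0: 0, 4: 8, 8: 16, 12: 24}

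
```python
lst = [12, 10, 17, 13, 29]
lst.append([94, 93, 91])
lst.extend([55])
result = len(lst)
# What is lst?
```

After line 1: lst = [12, 10, 17, 13, 29]
After line 2 (append adds [94, 93, 91] as single element): lst = [12, 10, 17, 13, 29, [94, 93, 91]]
After line 3 (extend unpacks [55], adds 55): lst = [12, 10, 17, 13, 29, [94, 93, 91], 55]
After line 4: result = len(lst) = 7

[12, 10, 17, 13, 29, [94, 93, 91], 55]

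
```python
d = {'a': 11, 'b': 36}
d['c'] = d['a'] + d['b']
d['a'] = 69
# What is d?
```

After line 1: d = {'a': 11, 'b': 36}
After line 2 (d['c'] = 11 + 36): d = {'a': 11, 'b': 36, 'c': 47}
After line 3: d = {'a': 69, 'b': 36, 'c': 47}

{'a': 69, 'b': 36, 'c': 47}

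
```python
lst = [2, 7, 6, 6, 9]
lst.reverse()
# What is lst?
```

[9, 6, 6, 7, 2]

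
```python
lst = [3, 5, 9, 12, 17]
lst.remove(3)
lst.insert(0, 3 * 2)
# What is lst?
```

After line 1: lst = [3, 5, 9, 12, 17]
After line 2 (remove first 3): lst = [5, 9, 12, 17]
After line 3 (insert 6 at index 0): lst = [6, 5, 9, 12, 17]

[6, 5, 9, 12, 17]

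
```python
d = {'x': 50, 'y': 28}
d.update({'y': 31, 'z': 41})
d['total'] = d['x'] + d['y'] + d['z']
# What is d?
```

After line 1: d = {'x': 50, 'y': 28}
After line 2 (y overwritten, z added): d = {'x': 50, 'y': 31, 'z': 41}
After line 3 (total = 50 + 31 + 41 = 122): d = {'x': 50, 'y': 31, 'z': 41, 'total': 122}

{'x': 50, 'y': 31, 'z': 41, 'total': 122}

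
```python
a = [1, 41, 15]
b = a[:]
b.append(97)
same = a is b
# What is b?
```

After line 1: a = [1, 41, 15]
After line 2 (b = a[:] is a shallow copy, new object): a = [1, 41, 15], b = [1, 41, 15]
After line 3 (append only mutates b): a = [1, 41, 15], b = [1, 41, 15, 97]
After line 4 (same = a is b; different objects -> False): same = False

[1, 41, 15, 97]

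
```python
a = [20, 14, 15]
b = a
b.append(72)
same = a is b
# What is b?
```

After line 1: a = [20, 14, 15]
After line 2 (b = a is an alias, same object): a = [20, 14, 15], b = [20, 14, 15]
After line 3 (b.append mutates the shared list): a = [20, 14, 15, 72], b = [20, 14, 15, 72]
After line 4 (same = a is b; same object -> True): same = True

[20, 14, 15, 72]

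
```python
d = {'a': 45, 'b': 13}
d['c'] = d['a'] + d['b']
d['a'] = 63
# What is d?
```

After line 1: d = {'a': 45, 'b': 13}
After line 2 (d['c'] = 45 + 13): d = {'a': 45, 'b': 13, 'c': 58}
After line 3: d = {'a': 63, 'b': 13, 'c': 58}

{'a': 63, 'b': 13, 'c': 58}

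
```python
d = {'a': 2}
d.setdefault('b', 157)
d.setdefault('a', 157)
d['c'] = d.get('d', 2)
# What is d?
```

After line 1: d = {'a': 2}
After line 2 (setdefault adds 'b'=157): d = {'a': 2, 'b': 157}
After line 3 (setdefault 'a' no-op, already exists): d = {'a': 2, 'b': 157}
After line 4 (get('d', 2) returns default since 'd' not in d): d = {'a': 2, 'b': 157, 'c': 2}

{'a': 2, 'b': 157, 'c': 2}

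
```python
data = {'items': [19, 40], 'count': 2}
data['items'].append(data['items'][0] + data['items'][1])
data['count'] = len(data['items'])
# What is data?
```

After line 1: data = {'items': [19, 40], 'count': 2}
After line 2 (append 19 + 40 = 59): data = {'items': [19, 40, 59], 'count': 2}
After line 3 (count = len(items) = 3): data = {'items': [19, 40, 59], 'count': 3}

{'items': [19, 40, 59], 'count': 3}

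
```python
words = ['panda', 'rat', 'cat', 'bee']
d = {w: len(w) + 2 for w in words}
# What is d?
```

{'panda': 7, 'rat': 5, 'cat': 5, 'bee': 5}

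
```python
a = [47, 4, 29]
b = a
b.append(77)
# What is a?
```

After line 1: a = [47, 4, 29]
After line 2 (b = a is an alias, same object): a = [47, 4, 29], b = [47, 4, 29]
After line 3 (b.append mutates the shared list): a = [47, 4, 29, 77], b = [47, 4, 29, 77]

[47, 4, 29, 77]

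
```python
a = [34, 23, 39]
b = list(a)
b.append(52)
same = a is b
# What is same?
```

After line 1: a = [34, 23, 39]
After line 2 (b = list(a) is a shallow copy, new object): a = [34, 23, 39], b = [34, 23, 39]
After line 3 (append only mutates b): a = [34, 23, 39], b = [34, 23, 39, 52]
After line 4 (same = a is b; different objects -> False): same = False

False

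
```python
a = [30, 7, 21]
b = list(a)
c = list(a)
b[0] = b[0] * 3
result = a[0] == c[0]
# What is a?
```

After line 1: a = [30, 7, 21]
After line 2 (b = list(a), copy): a = [30, 7, 21], b = [30, 7, 21]
After line 3 (c = list(a) is a copy, new object): c = [30, 7, 21]
After line 4 (b[0] = 30 * 3 = 90; only b mutates (copy)): a = [30, 7, 21], b = [90, 7, 21], c = [30, 7, 21]
After line 5 (a[0] = 30, c[0] = 30; result = True)

[30, 7, 21]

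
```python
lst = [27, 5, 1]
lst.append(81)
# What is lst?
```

[27, 5, 1, 81]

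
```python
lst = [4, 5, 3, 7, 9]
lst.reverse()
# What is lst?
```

[9, 7, 3, 5, 4]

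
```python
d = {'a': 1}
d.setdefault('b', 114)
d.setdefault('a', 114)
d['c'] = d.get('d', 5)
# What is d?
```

After line 1: d = {'a': 1}
After line 2 (setdefault adds 'b'=114): d = {'a': 1, 'b': 114}
After line 3 (setdefault 'a' no-op, already exists): d = {'a': 1, 'b': 114}
After line 4 (get('d', 5) returns default since 'd' not in d): d = {'a': 1, 'b': 114, 'c': 5}

{'a': 1, 'b': 114, 'c': 5}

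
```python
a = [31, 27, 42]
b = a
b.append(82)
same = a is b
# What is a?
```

After line 1: a = [31, 27, 42]
After line 2 (b = a is an alias, same object): a = [31, 27, 42], b = [31, 27, 42]
After line 3 (b.append mutates the shared list): a = [31, 27, 42, 82], b = [31, 27, 42, 82]
After line 4 (same = a is b; same object -> True): same = True

[31, 27, 42, 82]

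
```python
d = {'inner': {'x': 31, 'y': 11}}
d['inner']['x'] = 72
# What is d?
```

After line 1: d = {'inner': {'x': 31, 'y': 11}}
After line 2 (inner x overwritten): d = {'inner': {'x': 72, 'y': 11}}

{'inner': {'x': 72, 'y': 11}}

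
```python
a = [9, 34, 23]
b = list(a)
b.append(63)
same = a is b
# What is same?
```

After line 1: a = [9, 34, 23]
After line 2 (b = list(a) is a shallow copy, new object): a = [9, 34, 23], b = [9, 34, 23]
After line 3 (append only mutates b): a = [9, 34, 23], b = [9, 34, 23, 63]
After line 4 (same = a is b; different objects -> False): same = False

False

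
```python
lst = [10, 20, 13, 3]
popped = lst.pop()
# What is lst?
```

[10, 20, 13]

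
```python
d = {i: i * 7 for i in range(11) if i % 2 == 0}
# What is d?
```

{0: 0, 2: 14, 4: 28, 6: 42, 8: 56, 10: 70}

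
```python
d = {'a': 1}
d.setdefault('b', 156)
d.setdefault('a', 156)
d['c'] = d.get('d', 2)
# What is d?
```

After line 1: d = {'a': 1}
After line 2 (setdefault adds 'b'=156): d = {'a': 1, 'b': 156}
After line 3 (setdefault 'a' no-op, already exists): d = {'a': 1, 'b': 156}
After line 4 (get('d', 2) returns default since 'd' not in d): d = {'a': 1, 'b': 156, 'c': 2}

{'a': 1, 'b': 156, 'c': 2}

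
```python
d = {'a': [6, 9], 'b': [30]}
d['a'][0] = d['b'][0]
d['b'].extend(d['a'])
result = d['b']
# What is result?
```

After line 1: d = {'a': [6, 9], 'b': [30]}
After line 2 (a[0] = b[0] = 30): d = {'a': [30, 9], 'b': [30]}
After line 3 (b.extend(a) appends [30, 9]): d = {'a': [30, 9], 'b': [30, 30, 9]}
After line 4: result = d['b'] = [30, 30, 9]

[30, 30, 9]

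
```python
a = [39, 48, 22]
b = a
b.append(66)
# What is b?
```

After line 1: a = [39, 48, 22]
After line 2 (b = a is an alias, same object): a = [39, 48, 22], b = [39, 48, 22]
After line 3 (b.append mutates the shared list): a = [39, 48, 22, 66], b = [39, 48, 22, 66]

[39, 48, 22, 66]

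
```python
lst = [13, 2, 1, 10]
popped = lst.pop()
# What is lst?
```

[13, 2, 1]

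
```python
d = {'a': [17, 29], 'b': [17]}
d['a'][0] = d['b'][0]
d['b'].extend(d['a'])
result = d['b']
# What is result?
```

After line 1: d = {'a': [17, 29], 'b': [17]}
After line 2 (a[0] = b[0] = 17): d = {'a': [17, 29], 'b': [17]}
After line 3 (b.extend(a) appends [17, 29]): d = {'a': [17, 29], 'b': [17, 17, 29]}
After line 4: result = d['b'] = [17, 17, 29]

[17, 17, 29]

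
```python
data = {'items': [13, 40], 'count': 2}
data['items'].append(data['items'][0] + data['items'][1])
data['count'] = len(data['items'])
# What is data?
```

After line 1: data = {'items': [13, 40], 'count': 2}
After line 2 (append 13 + 40 = 53): data = {'items': [13, 40, 53], 'count': 2}
After line 3 (count = len(items) = 3): data = {'items': [13, 40, 53], 'count': 3}

{'items': [13, 40, 53], 'count': 3}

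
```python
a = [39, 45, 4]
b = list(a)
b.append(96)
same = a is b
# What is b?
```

After line 1: a = [39, 45, 4]
After line 2 (b = list(a) is a shallow copy, new object): a = [39, 45, 4], b = [39, 45, 4]
After line 3 (append only mutates b): a = [39, 45, 4], b = [39, 45, 4, 96]
After line 4 (same = a is b; different objects -> False): same = False

[39, 45, 4, 96]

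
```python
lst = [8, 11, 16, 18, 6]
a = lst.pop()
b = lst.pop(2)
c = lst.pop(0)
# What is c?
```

After line 1: lst = [8, 11, 16, 18, 6]
After line 2 (pop() -> a = 6): lst = [8, 11, 16, 18]
After line 3 (pop(2) -> b = 16): lst = [8, 11, 18]
After line 4 (pop(0) -> c = 8): lst = [11, 18]

8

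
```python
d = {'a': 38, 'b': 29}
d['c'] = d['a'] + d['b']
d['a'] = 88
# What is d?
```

After line 1: d = {'a': 38, 'b': 29}
After line 2 (d['c'] = 38 + 29): d = {'a': 38, 'b': 29, 'c': 67}
After line 3: d = {'a': 88, 'b': 29, 'c': 67}

{'a': 88, 'b': 29, 'c': 67}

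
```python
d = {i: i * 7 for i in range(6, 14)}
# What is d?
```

{6: 42, 7: 49, 8: 56, 9: 63, 10: 70, 11: 77, 12: 84, 13: 91}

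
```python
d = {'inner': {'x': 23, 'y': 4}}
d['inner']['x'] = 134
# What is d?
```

After line 1: d = {'inner': {'x': 23, 'y': 4}}
After line 2 (inner x overwritten): d = {'inner': {'x': 134, 'y': 4}}

{'inner': {'x': 134, 'y': 4}}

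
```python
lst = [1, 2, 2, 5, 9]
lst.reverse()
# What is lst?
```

[9, 5, 2, 2, 1]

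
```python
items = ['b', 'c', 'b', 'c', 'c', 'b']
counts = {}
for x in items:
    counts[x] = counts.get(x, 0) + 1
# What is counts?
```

Initial: counts = {}, items = ['b', 'c', 'b', 'c', 'c', 'b']
See 'b': counts = {'b': 1}
See 'c': counts = {'b': 1, 'c': 1}
See 'b': counts = {'b': 2, 'c': 1}
See 'c': counts = {'b': 2, 'c': 2}
See 'c': counts = {'b': 2, 'c': 3}
See 'b': counts = {'b': 3, 'c': 3}

{'b': 3, 'c': 3}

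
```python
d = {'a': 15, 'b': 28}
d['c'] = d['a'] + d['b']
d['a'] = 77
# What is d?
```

After line 1: d = {'a': 15, 'b': 28}
After line 2 (d['c'] = 15 + 28): d = {'a': 15, 'b': 28, 'c': 43}
After line 3: d = {'a': 77, 'b': 28, 'c': 43}

{'a': 77, 'b': 28, 'c': 43}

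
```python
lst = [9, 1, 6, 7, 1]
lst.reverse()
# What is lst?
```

[1, 7, 6, 1, 9]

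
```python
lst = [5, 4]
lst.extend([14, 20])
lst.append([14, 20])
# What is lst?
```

After line 1: lst = [5, 4]
After line 2 (extend unpacks [14, 20]): lst = [5, 4, 14, 20]
After line 3 (append adds [14, 20] as single element): lst = [5, 4, 14, 20, [14, 20]]

[5, 4, 14, 20, [14, 20]]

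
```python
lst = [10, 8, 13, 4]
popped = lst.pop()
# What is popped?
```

4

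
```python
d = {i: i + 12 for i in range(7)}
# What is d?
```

{0: 12, 1: 13, 2: 14, 3: 15, 4: 16, 5: 17, 6: 18}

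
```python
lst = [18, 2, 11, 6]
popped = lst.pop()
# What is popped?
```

6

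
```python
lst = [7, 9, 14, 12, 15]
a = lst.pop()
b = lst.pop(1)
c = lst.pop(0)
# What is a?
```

After line 1: lst = [7, 9, 14, 12, 15]
After line 2 (pop() -> a = 15): lst = [7, 9, 14, 12]
After line 3 (pop(1) -> b = 9): lst = [7, 14, 12]
After line 4 (pop(0) -> c = 7): lst = [14, 12]

15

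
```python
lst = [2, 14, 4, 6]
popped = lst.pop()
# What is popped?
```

6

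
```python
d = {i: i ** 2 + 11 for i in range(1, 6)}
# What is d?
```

{1: 12, 2: 15, 3: 20, 4: 27, 5: 36}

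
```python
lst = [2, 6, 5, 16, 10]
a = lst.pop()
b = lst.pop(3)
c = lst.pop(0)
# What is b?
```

After line 1: lst = [2, 6, 5, 16, 10]
After line 2 (pop() -> a = 10): lst = [2, 6, 5, 16]
After line 3 (pop(3) -> b = 16): lst = [2, 6, 5]
After line 4 (pop(0) -> c = 2): lst = [6, 5]

16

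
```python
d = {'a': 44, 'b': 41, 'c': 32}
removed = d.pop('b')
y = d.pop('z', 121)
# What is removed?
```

After line 1: d = {'a': 44, 'b': 41, 'c': 32}
After line 2 (pop 'b' returns 41): d = {'a': 44, 'c': 32}, removed = 41
After line 3 (pop 'z' missing, returns default 121): d = {'a': 44, 'c': 32}, y = 121

41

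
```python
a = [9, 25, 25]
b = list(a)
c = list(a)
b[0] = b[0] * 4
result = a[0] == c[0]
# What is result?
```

After line 1: a = [9, 25, 25]
After line 2 (b = list(a), copy): a = [9, 25, 25], b = [9, 25, 25]
After line 3 (c = list(a) is a copy, new object): c = [9, 25, 25]
After line 4 (b[0] = 9 * 4 = 36; only b mutates (copy)): a = [9, 25, 25], b = [36, 25, 25], c = [9, 25, 25]
After line 5 (a[0] = 9, c[0] = 9; result = True)

True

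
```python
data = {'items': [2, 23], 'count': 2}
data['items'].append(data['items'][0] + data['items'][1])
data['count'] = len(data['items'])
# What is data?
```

After line 1: data = {'items': [2, 23], 'count': 2}
After line 2 (append 2 + 23 = 25): data = {'items': [2, 23, 25], 'count': 2}
After line 3 (count = len(items) = 3): data = {'items': [2, 23, 25], 'count': 3}

{'items': [2, 23, 25], 'count': 3}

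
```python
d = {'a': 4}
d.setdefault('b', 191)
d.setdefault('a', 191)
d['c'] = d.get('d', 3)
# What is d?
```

After line 1: d = {'a': 4}
After line 2 (setdefault adds 'b'=191): d = {'a': 4, 'b': 191}
After line 3 (setdefault 'a' no-op, already exists): d = {'a': 4, 'b': 191}
After line 4 (get('d', 3) returns default since 'd' not in d): d = {'a': 4, 'b': 191, 'c': 3}

{'a': 4, 'b': 191, 'c': 3}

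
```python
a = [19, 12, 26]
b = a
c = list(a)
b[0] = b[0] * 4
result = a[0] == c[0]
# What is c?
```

After line 1: a = [19, 12, 26]
After line 2 (b = a, alias): a = [19, 12, 26], b = [19, 12, 26]
After line 3 (c = list(a) is a copy, new object): c = [19, 12, 26]
After line 4 (b[0] = 19 * 4 = 76; mutates shared a/b): a = b = [76, 12, 26], c = [19, 12, 26]
After line 5 (a[0] = 76, c[0] = 19; result = False)

[19, 12, 26]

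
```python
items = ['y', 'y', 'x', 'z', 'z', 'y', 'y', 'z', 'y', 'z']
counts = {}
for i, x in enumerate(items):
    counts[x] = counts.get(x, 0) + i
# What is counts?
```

Initial: counts = {}, items = ['y', 'y', 'x', 'z', 'z', 'y', 'y', 'z', 'y', 'z']
i=0, x='y': counts = {'y': 0}
i=1, x='y': counts = {'y': 1}
i=2, x='x': counts = {'y': 1, 'x': 2}
i=3, x='z': counts = {'y': 1, 'x': 2, 'z': 3}
i=4, x='z': counts = {'y': 1, 'x': 2, 'z': 7}
i=5, x='y': counts = {'y': 6, 'x': 2, 'z': 7}
i=6, x='y': counts = {'y': 12, 'x': 2, 'z': 7}
i=7, x='z': counts = {'y': 12, 'x': 2, 'z': 14}
i=8, x='y': counts = {'y': 20, 'x': 2, 'z': 14}
i=9, x='z': counts = {'y': 20, 'x': 2, 'z': 23}

{'y': 20, 'x': 2, 'z': 23}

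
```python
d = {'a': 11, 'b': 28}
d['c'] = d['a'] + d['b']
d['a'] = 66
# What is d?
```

After line 1: d = {'a': 11, 'b': 28}
After line 2 (d['c'] = 11 + 28): d = {'a': 11, 'b': 28, 'c': 39}
After line 3: d = {'a': 66, 'b': 28, 'c': 39}

{'a': 66, 'b': 28, 'c': 39}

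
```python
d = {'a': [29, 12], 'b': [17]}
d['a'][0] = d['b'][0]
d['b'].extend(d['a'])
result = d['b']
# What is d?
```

After line 1: d = {'a': [29, 12], 'b': [17]}
After line 2 (a[0] = b[0] = 17): d = {'a': [17, 12], 'b': [17]}
After line 3 (b.extend(a) appends [17, 12]): d = {'a': [17, 12], 'b': [17, 17, 12]}
After line 4: result = d['b'] = [17, 17, 12]

{'a': [17, 12], 'b': [17, 17, 12]}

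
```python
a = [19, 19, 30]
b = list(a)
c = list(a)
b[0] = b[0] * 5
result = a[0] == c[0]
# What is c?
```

After line 1: a = [19, 19, 30]
After line 2 (b = list(a), copy): a = [19, 19, 30], b = [19, 19, 30]
After line 3 (c = list(a) is a copy, new object): c = [19, 19, 30]
After line 4 (b[0] = 19 * 5 = 95; only b mutates (copy)): a = [19, 19, 30], b = [95, 19, 30], c = [19, 19, 30]
After line 5 (a[0] = 19, c[0] = 19; result = True)

[19, 19, 30]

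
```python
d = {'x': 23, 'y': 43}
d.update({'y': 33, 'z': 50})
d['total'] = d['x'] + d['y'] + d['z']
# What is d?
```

After line 1: d = {'x': 23, 'y': 43}
After line 2 (y overwritten, z added): d = {'x': 23, 'y': 33, 'z': 50}
After line 3 (total = 23 + 33 + 50 = 106): d = {'x': 23, 'y': 33, 'z': 50, 'total': 106}

{'x': 23, 'y': 33, 'z': 50, 'total': 106}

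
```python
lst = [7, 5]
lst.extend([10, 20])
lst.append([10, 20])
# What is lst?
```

After line 1: lst = [7, 5]
After line 2 (extend unpacks [10, 20]): lst = [7, 5, 10, 20]
After line 3 (append adds [10, 20] as single element): lst = [7, 5, 10, 20, [10, 20]]

[7, 5, 10, 20, [10, 20]]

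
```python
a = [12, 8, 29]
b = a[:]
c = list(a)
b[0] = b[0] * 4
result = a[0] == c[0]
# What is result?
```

After line 1: a = [12, 8, 29]
After line 2 (b = a[:], copy): a = [12, 8, 29], b = [12, 8, 29]
After line 3 (c = list(a) is a copy, new object): c = [12, 8, 29]
After line 4 (b[0] = 12 * 4 = 48; only b mutates (copy)): a = [12, 8, 29], b = [48, 8, 29], c = [12, 8, 29]
After line 5 (a[0] = 12, c[0] = 12; result = True)

True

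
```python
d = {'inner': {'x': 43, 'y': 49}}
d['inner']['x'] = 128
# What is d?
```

After line 1: d = {'inner': {'x': 43, 'y': 49}}
After line 2 (inner x overwritten): d = {'inner': {'x': 128, 'y': 49}}

{'inner': {'x': 128, 'y': 49}}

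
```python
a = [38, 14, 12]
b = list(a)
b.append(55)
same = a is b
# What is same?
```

After line 1: a = [38, 14, 12]
After line 2 (b = list(a) is a shallow copy, new object): a = [38, 14, 12], b = [38, 14, 12]
After line 3 (append only mutates b): a = [38, 14, 12], b = [38, 14, 12, 55]
After line 4 (same = a is b; different objects -> False): same = False

False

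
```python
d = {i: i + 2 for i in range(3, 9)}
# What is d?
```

{3: 5, 4: 6, 5: 7, 6: 8, 7: 9, 8: 10}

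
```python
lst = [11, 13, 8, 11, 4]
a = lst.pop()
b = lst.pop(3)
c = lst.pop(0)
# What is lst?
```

After line 1: lst = [11, 13, 8, 11, 4]
After line 2 (pop() -> a = 4): lst = [11, 13, 8, 11]
After line 3 (pop(3) -> b = 11): lst = [11, 13, 8]
After line 4 (pop(0) -> c = 11): lst = [13, 8]

[13, 8]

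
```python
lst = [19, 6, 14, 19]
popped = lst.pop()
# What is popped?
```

19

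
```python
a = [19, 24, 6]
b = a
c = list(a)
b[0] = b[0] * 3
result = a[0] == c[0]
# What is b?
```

After line 1: a = [19, 24, 6]
After line 2 (b = a, alias): a = [19, 24, 6], b = [19, 24, 6]
After line 3 (c = list(a) is a copy, new object): c = [19, 24, 6]
After line 4 (b[0] = 19 * 3 = 57; mutates shared a/b): a = b = [57, 24, 6], c = [19, 24, 6]
After line 5 (a[0] = 57, c[0] = 19; result = False)

[57, 24, 6]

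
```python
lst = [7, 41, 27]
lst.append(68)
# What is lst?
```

[7, 41, 27, 68]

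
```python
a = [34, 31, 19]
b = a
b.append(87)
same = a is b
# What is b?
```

After line 1: a = [34, 31, 19]
After line 2 (b = a is an alias, same object): a = [34, 31, 19], b = [34, 31, 19]
After line 3 (b.append mutates the shared list): a = [34, 31, 19, 87], b = [34, 31, 19, 87]
After line 4 (same = a is b; same object -> True): same = True

[34, 31, 19, 87]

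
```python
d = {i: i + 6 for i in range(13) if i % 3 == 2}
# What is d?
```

{2: 8, 5: 11, 8: 14, 11: 17}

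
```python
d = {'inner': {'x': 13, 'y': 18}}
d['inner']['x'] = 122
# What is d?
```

After line 1: d = {'inner': {'x': 13, 'y': 18}}
After line 2 (inner x overwritten): d = {'inner': {'x': 122, 'y': 18}}

{'inner': {'x': 122, 'y': 18}}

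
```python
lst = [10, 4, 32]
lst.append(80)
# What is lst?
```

[10, 4, 32, 80]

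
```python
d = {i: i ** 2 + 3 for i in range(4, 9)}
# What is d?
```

{4: 19, 5: 28, 6: 39, 7: 52, 8: 67}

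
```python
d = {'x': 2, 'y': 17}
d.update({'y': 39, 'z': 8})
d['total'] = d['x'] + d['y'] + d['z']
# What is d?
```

After line 1: d = {'x': 2, 'y': 17}
After line 2 (y overwritten, z added): d = {'x': 2, 'y': 39, 'z': 8}
After line 3 (total = 2 + 39 + 8 = 49): d = {'x': 2, 'y': 39, 'z': 8, 'total': 49}

{'x': 2, 'y': 39, 'z': 8, 'total': 49}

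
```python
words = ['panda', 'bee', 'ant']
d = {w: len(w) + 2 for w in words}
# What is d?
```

{'panda': 7, 'bee': 5, 'ant': 5}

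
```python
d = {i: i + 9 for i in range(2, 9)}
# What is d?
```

{2: 11, 3: 12, 4: 13, 5: 14, 6: 15, 7: 16, 8: 17}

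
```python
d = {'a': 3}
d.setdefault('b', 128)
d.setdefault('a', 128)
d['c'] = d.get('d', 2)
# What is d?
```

After line 1: d = {'a': 3}
After line 2 (setdefault adds 'b'=128): d = {'a': 3, 'b': 128}
After line 3 (setdefault 'a' no-op, already exists): d = {'a': 3, 'b': 128}
After line 4 (get('d', 2) returns default since 'd' not in d): d = {'a': 3, 'b': 128, 'c': 2}

{'a': 3, 'b': 128, 'c': 2}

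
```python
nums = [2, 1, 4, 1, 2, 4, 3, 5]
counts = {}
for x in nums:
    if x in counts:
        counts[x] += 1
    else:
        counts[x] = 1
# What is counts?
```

Initial: counts = {}, nums = [2, 1, 4, 1, 2, 4, 3, 5]
See 2: counts = {2: 1}
See 1: counts = {2: 1, 1: 1}
See 4: counts = {2: 1, 1: 1, 4: 1}
See 1: counts = {2: 1, 1: 2, 4: 1}
See 2: counts = {2: 2, 1: 2, 4: 1}
See 4: counts = {2: 2, 1: 2, 4: 2}
See 3: counts = {2: 2, 1: 2, 4: 2, 3: 1}
See 5: counts = {2: 2, 1: 2, 4: 2, 3: 1, 5: 1}

{2: 2, 1: 2, 4: 2, 3: 1, 5: 1}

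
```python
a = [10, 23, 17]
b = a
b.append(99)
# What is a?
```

After line 1: a = [10, 23, 17]
After line 2 (b = a is an alias, same object): a = [10, 23, 17], b = [10, 23, 17]
After line 3 (b.append mutates the shared list): a = [10, 23, 17, 99], b = [10, 23, 17, 99]

[10, 23, 17, 99]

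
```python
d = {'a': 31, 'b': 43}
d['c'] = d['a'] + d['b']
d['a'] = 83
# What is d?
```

After line 1: d = {'a': 31, 'b': 43}
After line 2 (d['c'] = 31 + 43): d = {'a': 31, 'b': 43, 'c': 74}
After line 3: d = {'a': 83, 'b': 43, 'c': 74}

{'a': 83, 'b': 43, 'c': 74}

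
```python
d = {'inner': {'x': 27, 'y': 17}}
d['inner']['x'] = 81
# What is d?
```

After line 1: d = {'inner': {'x': 27, 'y': 17}}
After line 2 (inner x overwritten): d = {'inner': {'x': 81, 'y': 17}}

{'inner': {'x': 81, 'y': 17}}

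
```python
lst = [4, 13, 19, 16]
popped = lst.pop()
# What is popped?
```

16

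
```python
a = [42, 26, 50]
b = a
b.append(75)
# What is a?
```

After line 1: a = [42, 26, 50]
After line 2 (b = a is an alias, same object): a = [42, 26, 50], b = [42, 26, 50]
After line 3 (b.append mutates the shared list): a = [42, 26, 50, 75], b = [42, 26, 50, 75]

[42, 26, 50, 75]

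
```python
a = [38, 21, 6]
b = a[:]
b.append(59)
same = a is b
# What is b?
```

After line 1: a = [38, 21, 6]
After line 2 (b = a[:] is a shallow copy, new object): a = [38, 21, 6], b = [38, 21, 6]
After line 3 (append only mutates b): a = [38, 21, 6], b = [38, 21, 6, 59]
After line 4 (same = a is b; different objects -> False): same = False

[38, 21, 6, 59]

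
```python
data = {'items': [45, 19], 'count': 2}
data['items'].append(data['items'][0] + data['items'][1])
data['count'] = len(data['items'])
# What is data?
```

After line 1: data = {'items': [45, 19], 'count': 2}
After line 2 (append 45 + 19 = 64): data = {'items': [45, 19, 64], 'count': 2}
After line 3 (count = len(items) = 3): data = {'items': [45, 19, 64], 'count': 3}

{'items': [45, 19, 64], 'count': 3}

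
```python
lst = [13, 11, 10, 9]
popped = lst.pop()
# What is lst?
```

[13, 11, 10]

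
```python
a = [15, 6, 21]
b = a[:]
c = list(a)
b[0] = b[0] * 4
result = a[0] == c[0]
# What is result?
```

After line 1: a = [15, 6, 21]
After line 2 (b = a[:], copy): a = [15, 6, 21], b = [15, 6, 21]
After line 3 (c = list(a) is a copy, new object): c = [15, 6, 21]
After line 4 (b[0] = 15 * 4 = 60; only b mutates (copy)): a = [15, 6, 21], b = [60, 6, 21], c = [15, 6, 21]
After line 5 (a[0] = 15, c[0] = 15; result = True)

True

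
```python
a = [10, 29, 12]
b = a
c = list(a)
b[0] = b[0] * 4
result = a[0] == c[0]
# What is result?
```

After line 1: a = [10, 29, 12]
After line 2 (b = a, alias): a = [10, 29, 12], b = [10, 29, 12]
After line 3 (c = list(a) is a copy, new object): c = [10, 29, 12]
After line 4 (b[0] = 10 * 4 = 40; mutates shared a/b): a = b = [40, 29, 12], c = [10, 29, 12]
After line 5 (a[0] = 40, c[0] = 10; result = False)

False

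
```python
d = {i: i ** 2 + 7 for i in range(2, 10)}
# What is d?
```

{2: 11, 3: 16, 4: 23, 5: 32, 6: 43, 7: 56, 8: 71, 9: 88}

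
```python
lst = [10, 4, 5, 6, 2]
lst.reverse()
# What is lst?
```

[2, 6, 5, 4, 10]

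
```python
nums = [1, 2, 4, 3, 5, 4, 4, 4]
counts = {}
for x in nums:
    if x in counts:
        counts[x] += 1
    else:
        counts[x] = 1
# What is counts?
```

Initial: counts = {}, nums = [1, 2, 4, 3, 5, 4, 4, 4]
See 1: counts = {1: 1}
See 2: counts = {1: 1, 2: 1}
See 4: counts = {1: 1, 2: 1, 4: 1}
See 3: counts = {1: 1, 2: 1, 4: 1, 3: 1}
See 5: counts = {1: 1, 2: 1, 4: 1, 3: 1, 5: 1}
See 4: counts = {1: 1, 2: 1, 4: 2, 3: 1, 5: 1}
See 4: counts = {1: 1, 2: 1, 4: 3, 3: 1, 5: 1}
See 4: counts = {1: 1, 2: 1, 4: 4, 3: 1, 5: 1}

{1: 1, 2: 1, 4: 4, 3: 1, 5: 1}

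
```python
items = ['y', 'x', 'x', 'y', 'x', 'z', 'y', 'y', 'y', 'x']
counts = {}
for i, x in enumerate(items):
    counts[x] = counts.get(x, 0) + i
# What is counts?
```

Initial: counts = {}, items = ['y', 'x', 'x', 'y', 'x', 'z', 'y', 'y', 'y', 'x']
i=0, x='y': counts = {'y': 0}
i=1, x='x': counts = {'y': 0, 'x': 1}
i=2, x='x': counts = {'y': 0, 'x': 3}
i=3, x='y': counts = {'y': 3, 'x': 3}
i=4, x='x': counts = {'y': 3, 'x': 7}
i=5, x='z': counts = {'y': 3, 'x': 7, 'z': 5}
i=6, x='y': counts = {'y': 9, 'x': 7, 'z': 5}
i=7, x='y': counts = {'y': 16, 'x': 7, 'z': 5}
i=8, x='y': counts = {'y': 24, 'x': 7, 'z': 5}
i=9, x='x': counts = {'y': 24, 'x': 16, 'z': 5}

{'y': 24, 'x': 16, 'z': 5}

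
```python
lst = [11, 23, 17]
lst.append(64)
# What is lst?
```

[11, 23, 17, 64]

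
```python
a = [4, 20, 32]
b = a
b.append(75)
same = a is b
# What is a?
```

After line 1: a = [4, 20, 32]
After line 2 (b = a is an alias, same object): a = [4, 20, 32], b = [4, 20, 32]
After line 3 (b.append mutates the shared list): a = [4, 20, 32, 75], b = [4, 20, 32, 75]
After line 4 (same = a is b; same object -> True): same = True

[4, 20, 32, 75]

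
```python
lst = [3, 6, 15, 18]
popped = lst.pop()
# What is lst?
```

[3, 6, 15]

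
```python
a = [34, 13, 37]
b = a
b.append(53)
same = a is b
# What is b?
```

After line 1: a = [34, 13, 37]
After line 2 (b = a is an alias, same object): a = [34, 13, 37], b = [34, 13, 37]
After line 3 (b.append mutates the shared list): a = [34, 13, 37, 53], b = [34, 13, 37, 53]
After line 4 (same = a is b; same object -> True): same = True

[34, 13, 37, 53]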